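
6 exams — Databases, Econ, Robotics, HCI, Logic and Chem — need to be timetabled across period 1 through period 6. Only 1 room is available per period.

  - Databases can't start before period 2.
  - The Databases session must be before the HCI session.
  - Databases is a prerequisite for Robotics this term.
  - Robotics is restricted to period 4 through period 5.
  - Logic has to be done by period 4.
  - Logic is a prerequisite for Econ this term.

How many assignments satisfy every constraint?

Splitting on Databases: it can be period 2 (17), period 3 (12), period 4 (3). Listing each branch's schedules as (Econ, Robotics, HCI, Logic, Chem) by period number:
Databases=period 2: (3,4,5,1,6) (3,4,6,1,5) (3,5,4,1,6) (3,5,6,1,4) (4,5,3,1,6) (4,5,6,1,3) (4,5,6,3,1) (5,4,3,1,6) (5,4,6,1,3) (5,4,6,3,1) (6,4,3,1,5) (6,4,5,1,3) (6,4,5,3,1) (6,5,3,1,4) (6,5,3,4,1) (6,5,4,1,3) (6,5,4,3,1) — 17.
Databases=period 3: (2,4,5,1,6) (2,4,6,1,5) (2,5,4,1,6) (2,5,6,1,4) (4,5,6,1,2) (4,5,6,2,1) (5,4,6,1,2) (5,4,6,2,1) (6,4,5,1,2) (6,4,5,2,1) (6,5,4,1,2) (6,5,4,2,1) — 12.
Databases=period 4: (2,5,6,1,3) (3,5,6,1,2) (3,5,6,2,1) — 3.
Summing: 17 + 12 + 3 = 32.

32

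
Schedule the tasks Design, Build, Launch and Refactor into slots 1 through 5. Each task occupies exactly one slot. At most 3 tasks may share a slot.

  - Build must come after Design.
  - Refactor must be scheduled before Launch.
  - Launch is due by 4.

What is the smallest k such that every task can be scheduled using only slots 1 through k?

2 slots

The precedence chain requires at least 2 distinct slots.
With at most 3 per slot and 4 tasks, at least 2 slots are needed.
2 works (last occupied slot: 2): for example Build in 2; Design in 1; Refactor in 1; Launch in 2.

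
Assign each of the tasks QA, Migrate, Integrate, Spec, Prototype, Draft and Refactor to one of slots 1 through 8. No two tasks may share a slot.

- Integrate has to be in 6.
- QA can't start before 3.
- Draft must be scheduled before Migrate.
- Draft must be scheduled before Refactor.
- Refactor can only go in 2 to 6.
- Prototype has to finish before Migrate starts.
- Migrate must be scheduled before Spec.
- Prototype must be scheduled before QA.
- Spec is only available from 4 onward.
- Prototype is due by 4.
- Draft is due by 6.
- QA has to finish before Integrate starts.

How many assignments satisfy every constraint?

Splitting on QA: it can be 3 (14), 4 (19), 5 (22). Listing each branch's schedules as (Migrate, Integrate, Spec, Prototype, Draft, Refactor):
QA=3: (4,6,7,1,2,5) (4,6,7,2,1,5) (4,6,8,1,2,5) (4,6,8,2,1,5) (5,6,7,1,2,4) (5,6,7,2,1,4) (5,6,8,1,2,4) (5,6,8,2,1,4) (7,6,8,1,2,4) (7,6,8,1,2,5) (7,6,8,1,4,5) (7,6,8,2,1,4) (7,6,8,2,1,5) (7,6,8,2,4,5) — 14.
QA=4: (3,6,7,1,2,5) (3,6,7,2,1,5) (3,6,8,1,2,5) (3,6,8,2,1,5) (5,6,7,1,2,3) (5,6,7,2,1,3) (5,6,7,3,1,2) (5,6,8,1,2,3) (5,6,8,2,1,3) (5,6,8,3,1,2) (7,6,8,1,2,3) (7,6,8,1,2,5) (7,6,8,1,3,5) (7,6,8,2,1,3) (7,6,8,2,1,5) (7,6,8,2,3,5) (7,6,8,3,1,2) (7,6,8,3,1,5) (7,6,8,3,2,5) — 19.
QA=5: (3,6,7,1,2,4) (3,6,7,2,1,4) (3,6,8,1,2,4) (3,6,8,2,1,4) (4,6,7,1,2,3) (4,6,7,2,1,3) (4,6,7,3,1,2) (4,6,8,1,2,3) (4,6,8,2,1,3) (4,6,8,3,1,2) (7,6,8,1,2,3) (7,6,8,1,2,4) (7,6,8,1,3,4) (7,6,8,2,1,3) (7,6,8,2,1,4) (7,6,8,2,3,4) (7,6,8,3,1,2) (7,6,8,3,1,4) (7,6,8,3,2,4) (7,6,8,4,1,2) (7,6,8,4,1,3) (7,6,8,4,2,3) — 22.
Summing: 14 + 19 + 22 = 55.

55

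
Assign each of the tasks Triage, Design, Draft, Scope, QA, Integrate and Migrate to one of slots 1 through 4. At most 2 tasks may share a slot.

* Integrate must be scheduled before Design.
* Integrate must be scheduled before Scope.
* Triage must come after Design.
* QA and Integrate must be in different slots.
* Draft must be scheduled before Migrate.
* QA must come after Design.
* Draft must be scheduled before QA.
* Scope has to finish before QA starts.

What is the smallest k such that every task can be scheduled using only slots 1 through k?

The precedence chain requires at least 3 distinct slots.
With at most 2 per slot and 7 tasks, at least 4 slots are needed.
4 works (last occupied slot: 4): for example QA in 3; Triage in 3; Design in 2; Draft in 1; Scope in 2; Integrate in 1; Migrate in 4.

4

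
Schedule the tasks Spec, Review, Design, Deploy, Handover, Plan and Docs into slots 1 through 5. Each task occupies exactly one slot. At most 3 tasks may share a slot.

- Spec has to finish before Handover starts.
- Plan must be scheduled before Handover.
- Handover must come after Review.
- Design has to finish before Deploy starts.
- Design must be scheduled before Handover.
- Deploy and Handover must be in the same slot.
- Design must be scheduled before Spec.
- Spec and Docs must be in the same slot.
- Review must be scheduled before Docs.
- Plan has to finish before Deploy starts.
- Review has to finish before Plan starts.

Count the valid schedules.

40

Splitting on Spec: it can be 2 (6), 3 (16), 4 (18). Listing each branch's schedules as (Review, Design, Deploy, Handover, Plan, Docs):
Spec=2: (1,1,3,3,2,2) (1,1,4,4,2,2) (1,1,4,4,3,2) (1,1,5,5,2,2) (1,1,5,5,3,2) (1,1,5,5,4,2) — 6.
Spec=3: (1,1,4,4,2,3) (1,1,4,4,3,3) (1,1,5,5,2,3) (1,1,5,5,3,3) (1,1,5,5,4,3) (1,2,4,4,2,3) (1,2,4,4,3,3) (1,2,5,5,2,3) (1,2,5,5,3,3) (1,2,5,5,4,3) (2,1,4,4,3,3) (2,1,5,5,3,3) (2,1,5,5,4,3) (2,2,4,4,3,3) (2,2,5,5,3,3) (2,2,5,5,4,3) — 16.
Spec=4: (1,1,5,5,2,4) (1,1,5,5,3,4) (1,1,5,5,4,4) (1,2,5,5,2,4) (1,2,5,5,3,4) (1,2,5,5,4,4) (1,3,5,5,2,4) (1,3,5,5,3,4) (1,3,5,5,4,4) (2,1,5,5,3,4) (2,1,5,5,4,4) (2,2,5,5,3,4) (2,2,5,5,4,4) (2,3,5,5,3,4) (2,3,5,5,4,4) (3,1,5,5,4,4) (3,2,5,5,4,4) (3,3,5,5,4,4) — 18.
Summing: 6 + 16 + 18 = 40.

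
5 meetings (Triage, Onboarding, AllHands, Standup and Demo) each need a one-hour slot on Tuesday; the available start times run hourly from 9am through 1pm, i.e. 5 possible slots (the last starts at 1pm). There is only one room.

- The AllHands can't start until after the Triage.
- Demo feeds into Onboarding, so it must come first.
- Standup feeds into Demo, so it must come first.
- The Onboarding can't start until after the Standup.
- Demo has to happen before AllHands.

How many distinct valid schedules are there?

7

Splitting on Triage: it can be 9am (2), 10am (2), 11am (2), 12pm (1). Listing each branch's schedules as (Onboarding, AllHands, Standup, Demo):
Triage=9am: (12pm,1pm,10am,11am) (1pm,12pm,10am,11am) — 2.
Triage=10am: (12pm,1pm,9am,11am) (1pm,12pm,9am,11am) — 2.
Triage=11am: (12pm,1pm,9am,10am) (1pm,12pm,9am,10am) — 2.
Triage=12pm: (11am,1pm,9am,10am) — 1.
Summing: 2 + 2 + 2 + 1 = 7.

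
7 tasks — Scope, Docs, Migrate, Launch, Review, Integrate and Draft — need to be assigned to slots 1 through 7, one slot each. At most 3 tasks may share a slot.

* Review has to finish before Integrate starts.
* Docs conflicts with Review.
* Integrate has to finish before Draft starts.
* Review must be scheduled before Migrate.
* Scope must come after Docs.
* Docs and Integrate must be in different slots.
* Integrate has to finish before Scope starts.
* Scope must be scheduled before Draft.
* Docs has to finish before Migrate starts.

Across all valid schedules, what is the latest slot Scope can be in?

6

Precedence pushes Scope to at least 3; downstream work caps Scope at 6.
Scope at 6 is achievable: Migrate in 4, Docs in 3, Launch in 1, Scope in 6, Draft in 7, Review in 1, Integrate in 2.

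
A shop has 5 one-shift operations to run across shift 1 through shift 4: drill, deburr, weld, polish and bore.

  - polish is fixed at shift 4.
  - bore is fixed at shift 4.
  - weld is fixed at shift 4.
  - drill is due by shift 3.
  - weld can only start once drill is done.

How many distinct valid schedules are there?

12

Splitting on drill: it can be shift 1 (4), shift 2 (4), shift 3 (4). Listing each branch's schedules as (deburr, weld, polish, bore) by shift number:
drill=shift 1: (1,4,4,4) (2,4,4,4) (3,4,4,4) (4,4,4,4) — 4.
drill=shift 2: (1,4,4,4) (2,4,4,4) (3,4,4,4) (4,4,4,4) — 4.
drill=shift 3: (1,4,4,4) (2,4,4,4) (3,4,4,4) (4,4,4,4) — 4.
Summing: 4 + 4 + 4 = 12.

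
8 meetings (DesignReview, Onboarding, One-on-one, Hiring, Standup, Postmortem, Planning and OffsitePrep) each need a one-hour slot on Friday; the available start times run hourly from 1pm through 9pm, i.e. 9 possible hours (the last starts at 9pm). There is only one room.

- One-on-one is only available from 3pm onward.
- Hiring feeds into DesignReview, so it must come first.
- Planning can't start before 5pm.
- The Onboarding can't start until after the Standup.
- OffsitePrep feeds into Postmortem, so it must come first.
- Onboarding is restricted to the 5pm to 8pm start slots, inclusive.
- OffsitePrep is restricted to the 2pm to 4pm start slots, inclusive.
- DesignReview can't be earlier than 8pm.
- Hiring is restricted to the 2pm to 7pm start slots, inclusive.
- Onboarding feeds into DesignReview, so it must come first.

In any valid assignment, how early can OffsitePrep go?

2pm

OffsitePrep is available from 2pm; OffsitePrep's own window allows nothing later than 4pm.
OffsitePrep at 2pm is achievable: Standup=1pm; Hiring=3pm; One-on-one=4pm; Onboarding=5pm; Postmortem=7pm; OffsitePrep=2pm; DesignReview=8pm; Planning=6pm.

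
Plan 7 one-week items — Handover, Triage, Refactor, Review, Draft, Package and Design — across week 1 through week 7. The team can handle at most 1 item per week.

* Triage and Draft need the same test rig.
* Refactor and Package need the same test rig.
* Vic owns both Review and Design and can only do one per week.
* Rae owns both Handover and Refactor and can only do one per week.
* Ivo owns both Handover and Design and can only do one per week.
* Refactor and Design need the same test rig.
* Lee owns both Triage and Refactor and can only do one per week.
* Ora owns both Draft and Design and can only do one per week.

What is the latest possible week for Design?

week 7

Design at week 7 is achievable: Review -> week 4; Triage -> week 2; Draft -> week 5; Design -> week 7; Handover -> week 1; Package -> week 6; Refactor -> week 3.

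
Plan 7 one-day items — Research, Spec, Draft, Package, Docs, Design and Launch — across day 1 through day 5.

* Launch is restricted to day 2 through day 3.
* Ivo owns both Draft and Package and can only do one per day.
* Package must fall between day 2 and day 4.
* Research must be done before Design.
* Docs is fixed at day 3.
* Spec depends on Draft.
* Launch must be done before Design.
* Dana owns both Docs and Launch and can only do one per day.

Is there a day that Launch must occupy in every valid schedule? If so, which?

day 2

Launch's window is day 2–day 3.
Docs is fixed at day 3, and Launch can't share a day with Docs.
So Launch must be day 2.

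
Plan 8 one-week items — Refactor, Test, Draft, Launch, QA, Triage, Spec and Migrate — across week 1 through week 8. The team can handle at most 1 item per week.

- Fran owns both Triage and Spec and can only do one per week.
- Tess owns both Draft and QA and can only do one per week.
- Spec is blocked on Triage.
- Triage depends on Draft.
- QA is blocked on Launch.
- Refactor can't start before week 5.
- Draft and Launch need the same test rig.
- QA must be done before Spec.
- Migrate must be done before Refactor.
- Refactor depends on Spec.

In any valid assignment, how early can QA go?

Precedence pushes QA to at least week 2; downstream work caps QA at week 6.
QA at week 2 is achievable: Launch in week 1; Triage in week 4; QA in week 2; Refactor in week 7; Draft in week 3; Spec in week 5; Migrate in week 6; Test in week 8.

week 2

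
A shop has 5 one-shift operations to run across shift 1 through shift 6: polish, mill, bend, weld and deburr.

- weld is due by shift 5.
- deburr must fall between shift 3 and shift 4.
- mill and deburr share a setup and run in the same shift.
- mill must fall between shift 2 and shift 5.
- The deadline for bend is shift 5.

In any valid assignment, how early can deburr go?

shift 3

Deburr is available from shift 3; deburr's own window allows nothing later than shift 4.
deburr at shift 3 is achievable: weld in shift 1; bend in shift 1; deburr in shift 3; mill in shift 3; polish in shift 1.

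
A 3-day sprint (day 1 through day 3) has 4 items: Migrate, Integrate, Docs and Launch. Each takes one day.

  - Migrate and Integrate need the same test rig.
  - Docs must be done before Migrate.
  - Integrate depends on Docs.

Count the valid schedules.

6

Splitting on Migrate: it can be day 2 (3), day 3 (3). Listing each branch's schedules as (Integrate, Docs, Launch) by day number:
Migrate=day 2: (3,1,1) (3,1,2) (3,1,3) — 3.
Migrate=day 3: (2,1,1) (2,1,2) (2,1,3) — 3.
Summing: 3 + 3 = 6.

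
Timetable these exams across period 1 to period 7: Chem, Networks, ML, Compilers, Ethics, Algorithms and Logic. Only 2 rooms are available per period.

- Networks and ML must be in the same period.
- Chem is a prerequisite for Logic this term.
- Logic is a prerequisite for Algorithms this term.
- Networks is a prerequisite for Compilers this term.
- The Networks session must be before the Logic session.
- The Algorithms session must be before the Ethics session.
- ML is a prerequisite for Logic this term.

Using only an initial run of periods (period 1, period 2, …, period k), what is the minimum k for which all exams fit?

5 periods

The precedence chain requires at least 4 distinct periods.
With at most 2 per period and 7 exams, at least 4 periods are needed.
Could 4 periods be enough, i.e. nothing placed later than period 4? No: Compilers must come after Networks (at period 1 or later) → {period 2, period 3, period 4}; Networks must come before Compilers (at period 4 or earlier) → {period 1, period 2, period 3}; Logic must come after Chem (at period 1 or later) → {period 2, period 3, period 4}; Chem must come before Logic (at period 4 or earlier) → {period 1, period 2, period 3}; Ethics must come after Algorithms (at period 1 or later) → {period 2, period 3, period 4}; Algorithms must come before Ethics (at period 4 or earlier) → {period 1, period 2, period 3}; ML must come before Logic (at period 4 or earlier) → {period 1, period 2, period 3}; Algorithms must come after Logic (at period 2 or later) → {period 3}; Logic must come before Algorithms (at period 3 or earlier) → {period 2}; Chem must come before Logic (at period 2 or earlier) → {period 1}; Networks must come before Logic (at period 2 or earlier) → {period 1}; ML must come before Logic (at period 2 or earlier) → {period 1}; that puts Chem, Networks and ML all in period 1 — more than 2 per period.
So 4 periods is not enough.
5 works (last occupied period: period 5): for example Algorithms=period 4, Ethics=period 5, Compilers=period 2, Logic=period 3, Chem=period 2, Networks=period 1, ML=period 1.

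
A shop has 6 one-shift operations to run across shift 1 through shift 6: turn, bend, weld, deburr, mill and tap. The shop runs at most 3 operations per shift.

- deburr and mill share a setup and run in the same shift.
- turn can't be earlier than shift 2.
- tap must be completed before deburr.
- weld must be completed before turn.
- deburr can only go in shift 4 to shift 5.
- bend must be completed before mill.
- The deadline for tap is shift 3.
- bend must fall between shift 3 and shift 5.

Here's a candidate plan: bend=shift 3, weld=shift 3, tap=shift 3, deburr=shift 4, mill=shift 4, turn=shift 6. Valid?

The shop runs at most 3 operations per shift — holds.
tap must be completed before deburr — holds.
weld must be completed before turn — holds.
turn can't be earlier than shift 2 — holds.
deburr and mill share a setup and run in the same shift — holds.
The deadline for tap is shift 3 — holds.
deburr can only go in shift 4 to shift 5 — holds.
bend must fall between shift 3 and shift 5 — holds.
bend must be completed before mill — holds.

Valid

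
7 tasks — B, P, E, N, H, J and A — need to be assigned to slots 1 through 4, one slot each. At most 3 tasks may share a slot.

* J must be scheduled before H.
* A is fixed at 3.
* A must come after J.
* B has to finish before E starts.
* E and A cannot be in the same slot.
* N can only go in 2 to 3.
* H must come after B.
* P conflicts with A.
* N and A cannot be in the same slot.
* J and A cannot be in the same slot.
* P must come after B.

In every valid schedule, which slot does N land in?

N's window is 2–3.
A is fixed at 3, and N can't share a slot with A.
So N must be 2.

2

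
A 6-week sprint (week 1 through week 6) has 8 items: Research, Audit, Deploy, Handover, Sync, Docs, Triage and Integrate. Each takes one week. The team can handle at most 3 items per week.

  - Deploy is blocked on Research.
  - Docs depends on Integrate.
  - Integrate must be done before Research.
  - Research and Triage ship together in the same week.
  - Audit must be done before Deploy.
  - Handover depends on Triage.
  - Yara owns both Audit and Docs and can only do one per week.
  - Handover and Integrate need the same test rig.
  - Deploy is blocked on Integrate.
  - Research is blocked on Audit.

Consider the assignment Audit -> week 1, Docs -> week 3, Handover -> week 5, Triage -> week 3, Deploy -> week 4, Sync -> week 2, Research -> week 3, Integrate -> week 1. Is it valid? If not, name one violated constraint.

Yes

Docs depends on Integrate — holds.
Handover depends on Triage — holds.
Yara owns both Audit and Docs and can only do one per week — holds.
Deploy is blocked on Research — holds.
Audit must be done before Deploy — holds.
Research and Triage ship together in the same week — holds.
Handover and Integrate need the same test rig — holds.
The team can handle at most 3 items per week — holds.
Deploy is blocked on Integrate — holds.
Integrate must be done before Research — holds.
Research is blocked on Audit — holds.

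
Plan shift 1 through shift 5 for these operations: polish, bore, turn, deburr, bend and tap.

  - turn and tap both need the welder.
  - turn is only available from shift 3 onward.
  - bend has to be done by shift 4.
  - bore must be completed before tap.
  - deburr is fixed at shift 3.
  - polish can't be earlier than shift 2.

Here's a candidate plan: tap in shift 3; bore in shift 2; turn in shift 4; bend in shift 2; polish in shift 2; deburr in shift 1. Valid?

No. deburr is fixed at shift 3 is not satisfied.

deburr is fixed at shift 3 — violated.
bore must be completed before tap — holds.
turn and tap both need the welder — holds.
turn is only available from shift 3 onward — holds.
polish can't be earlier than shift 2 — holds.
bend has to be done by shift 4 — holds.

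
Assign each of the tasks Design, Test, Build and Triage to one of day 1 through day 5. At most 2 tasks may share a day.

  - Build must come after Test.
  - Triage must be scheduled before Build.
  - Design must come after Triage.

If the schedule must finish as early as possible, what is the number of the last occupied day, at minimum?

2

The precedence chain requires at least 2 distinct days.
With at most 2 per day and 4 tasks, at least 2 days are needed.
2 works (last occupied day: day 2): for example Build=day 2; Test=day 1; Triage=day 1; Design=day 2.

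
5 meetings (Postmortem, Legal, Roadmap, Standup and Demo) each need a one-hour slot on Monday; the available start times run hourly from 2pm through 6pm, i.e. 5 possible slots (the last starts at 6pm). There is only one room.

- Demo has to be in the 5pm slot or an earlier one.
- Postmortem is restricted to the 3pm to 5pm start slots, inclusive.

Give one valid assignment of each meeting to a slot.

Postmortem in 3pm, Roadmap in 5pm, Demo in 2pm, Legal in 4pm, Standup in 6pm

Checking: Demo=2pm in [2pm,5pm]; Postmortem=3pm in [3pm,5pm]; max 1 per slot (cap 1).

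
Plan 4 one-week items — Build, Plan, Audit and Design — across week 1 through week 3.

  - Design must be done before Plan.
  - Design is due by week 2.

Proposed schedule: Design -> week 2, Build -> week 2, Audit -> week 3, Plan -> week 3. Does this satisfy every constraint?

Valid

Design must be done before Plan — holds.
Design is due by week 2 — holds.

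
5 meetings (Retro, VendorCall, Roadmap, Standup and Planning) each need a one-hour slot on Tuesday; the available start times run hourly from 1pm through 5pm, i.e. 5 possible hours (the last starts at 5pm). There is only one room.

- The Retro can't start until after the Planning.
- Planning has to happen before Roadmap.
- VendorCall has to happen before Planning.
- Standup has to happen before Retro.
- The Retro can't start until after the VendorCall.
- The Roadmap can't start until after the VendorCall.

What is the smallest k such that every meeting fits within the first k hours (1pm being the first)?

The precedence chain requires at least 3 distinct hours.
With at most 1 per hour and 5 meetings, at least 5 hours are needed.
5 works (last occupied hour: 5pm): for example Standup=3pm; Planning=2pm; VendorCall=1pm; Retro=4pm; Roadmap=5pm.

5 hours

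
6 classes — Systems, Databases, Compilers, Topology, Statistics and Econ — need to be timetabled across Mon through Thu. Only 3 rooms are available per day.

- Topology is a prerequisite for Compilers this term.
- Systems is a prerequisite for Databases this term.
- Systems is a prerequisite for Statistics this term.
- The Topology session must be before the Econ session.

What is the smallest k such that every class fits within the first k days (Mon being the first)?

The precedence chain requires at least 2 distinct days.
With at most 3 per day and 6 classes, at least 2 days are needed.
Could 2 days be enough, i.e. nothing placed later than Tue? No: Compilers must come after Topology (at Mon or later) → {Tue}; Topology must come before Compilers (at Tue or earlier) → {Mon}; Econ must come after Topology (at Mon or later) → {Tue}; Statistics must come after Systems (at Mon or later) → {Tue}; Systems must come before Statistics (at Tue or earlier) → {Mon}; Databases must come after Systems (at Mon or later) → {Tue}; that puts Databases, Compilers, Statistics and Econ all in Tue — more than 3 per day.
So 2 days is not enough.
3 works (last occupied day: Wed): for example Econ -> Wed; Statistics -> Tue; Databases -> Tue; Systems -> Mon; Compilers -> Tue; Topology -> Mon.

3 days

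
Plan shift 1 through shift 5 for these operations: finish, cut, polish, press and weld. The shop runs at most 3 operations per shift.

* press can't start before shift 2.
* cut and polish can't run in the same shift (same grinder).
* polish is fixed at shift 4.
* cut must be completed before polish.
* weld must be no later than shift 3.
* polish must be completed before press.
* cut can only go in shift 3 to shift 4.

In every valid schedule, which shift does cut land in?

shift 3

cut's window is shift 3–shift 4.
polish is fixed at shift 4, and cut can't share a shift with polish.
So cut must be shift 3.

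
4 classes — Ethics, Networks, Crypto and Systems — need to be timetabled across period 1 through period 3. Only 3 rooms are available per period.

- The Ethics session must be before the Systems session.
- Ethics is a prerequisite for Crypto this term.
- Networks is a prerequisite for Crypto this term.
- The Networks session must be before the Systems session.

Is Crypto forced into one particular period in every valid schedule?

No

Crypto can be period 2 (e.g. Networks=period 1; Ethics=period 1; Crypto=period 2; Systems=period 2) or period 3 (e.g. Networks in period 1, Ethics in period 1, Crypto in period 3, Systems in period 2).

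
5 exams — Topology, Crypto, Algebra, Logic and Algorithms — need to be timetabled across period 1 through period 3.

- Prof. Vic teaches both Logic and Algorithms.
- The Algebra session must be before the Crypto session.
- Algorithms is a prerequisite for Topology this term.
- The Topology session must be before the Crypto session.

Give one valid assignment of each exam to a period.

Crypto -> period 3, Topology -> period 2, Algebra -> period 1, Algorithms -> period 1, Logic -> period 2

Checking: Algorithms(period 1) before Topology(period 2); Algebra(period 1) before Crypto(period 3); Topology(period 2) before Crypto(period 3); Logic(period 2) != Algorithms(period 1).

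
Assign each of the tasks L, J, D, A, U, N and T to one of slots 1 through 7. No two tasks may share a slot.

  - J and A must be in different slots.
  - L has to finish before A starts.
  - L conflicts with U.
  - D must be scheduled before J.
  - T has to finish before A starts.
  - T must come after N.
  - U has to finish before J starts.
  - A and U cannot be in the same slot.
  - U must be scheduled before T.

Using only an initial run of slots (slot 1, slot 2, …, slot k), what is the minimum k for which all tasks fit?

7

The precedence chain requires at least 3 distinct slots.
With at most 1 per slot and 7 tasks, at least 7 slots are needed.
7 works (last occupied slot: 7): for example N=2, L=6, U=1, T=3, A=7, J=5, D=4.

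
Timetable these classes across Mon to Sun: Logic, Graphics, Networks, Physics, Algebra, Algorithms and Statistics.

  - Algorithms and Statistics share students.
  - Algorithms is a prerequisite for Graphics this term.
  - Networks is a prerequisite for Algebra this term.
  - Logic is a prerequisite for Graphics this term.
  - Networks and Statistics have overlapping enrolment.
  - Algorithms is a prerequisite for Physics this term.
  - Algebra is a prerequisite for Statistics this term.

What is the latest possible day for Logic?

Downstream work caps Logic at Sat.
Logic at Sat is achievable: Graphics in Sun, Logic in Sat, Physics in Tue, Algorithms in Mon, Statistics in Wed, Algebra in Tue, Networks in Mon.

Sat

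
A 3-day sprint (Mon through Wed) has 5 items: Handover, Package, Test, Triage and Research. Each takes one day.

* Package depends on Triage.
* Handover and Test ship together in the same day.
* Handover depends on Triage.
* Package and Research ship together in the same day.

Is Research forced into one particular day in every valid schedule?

No

Research can be Tue (e.g. Test -> Tue; Triage -> Mon; Handover -> Tue; Research -> Tue; Package -> Tue) or Wed (e.g. Package -> Wed; Handover -> Tue; Research -> Wed; Triage -> Mon; Test -> Tue).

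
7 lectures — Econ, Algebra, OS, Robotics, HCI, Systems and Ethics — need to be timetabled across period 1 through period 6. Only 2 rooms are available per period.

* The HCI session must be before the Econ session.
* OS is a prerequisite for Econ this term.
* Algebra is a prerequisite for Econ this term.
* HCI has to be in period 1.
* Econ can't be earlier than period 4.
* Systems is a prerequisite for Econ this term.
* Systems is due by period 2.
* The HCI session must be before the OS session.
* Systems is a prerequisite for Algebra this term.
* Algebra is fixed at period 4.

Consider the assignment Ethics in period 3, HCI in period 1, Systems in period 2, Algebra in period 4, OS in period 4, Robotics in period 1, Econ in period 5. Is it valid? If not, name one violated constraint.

Systems is a prerequisite for Econ this term — holds.
Systems is a prerequisite for Algebra this term — holds.
OS is a prerequisite for Econ this term — holds.
Algebra is a prerequisite for Econ this term — holds.
HCI has to be in period 1 — holds.
Econ can't be earlier than period 4 — holds.
Algebra is fixed at period 4 — holds.
Systems is due by period 2 — holds.
Only 2 rooms are available per period — holds.
The HCI session must be before the Econ session — holds.
The HCI session must be before the OS session — holds.

Yes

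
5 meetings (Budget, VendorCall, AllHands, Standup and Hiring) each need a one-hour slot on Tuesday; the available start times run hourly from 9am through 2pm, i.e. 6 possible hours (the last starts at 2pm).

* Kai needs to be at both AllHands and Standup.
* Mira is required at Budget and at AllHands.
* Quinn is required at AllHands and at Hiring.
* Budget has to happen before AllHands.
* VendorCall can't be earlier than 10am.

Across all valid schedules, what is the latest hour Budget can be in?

Downstream work caps Budget at 1pm.
Budget at 1pm is achievable: Hiring=9am, Budget=1pm, Standup=9am, VendorCall=10am, AllHands=2pm.

1pm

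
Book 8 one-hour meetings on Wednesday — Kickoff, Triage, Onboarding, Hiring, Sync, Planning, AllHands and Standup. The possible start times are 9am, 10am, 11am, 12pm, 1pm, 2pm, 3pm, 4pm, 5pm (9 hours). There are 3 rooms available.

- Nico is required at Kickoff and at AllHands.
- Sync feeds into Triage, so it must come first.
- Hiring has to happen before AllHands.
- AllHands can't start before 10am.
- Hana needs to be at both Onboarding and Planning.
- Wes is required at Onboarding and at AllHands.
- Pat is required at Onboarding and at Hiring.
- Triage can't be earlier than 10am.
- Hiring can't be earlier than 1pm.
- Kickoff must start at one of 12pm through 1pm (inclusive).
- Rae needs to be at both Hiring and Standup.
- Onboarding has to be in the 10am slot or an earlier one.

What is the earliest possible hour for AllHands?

AllHands is available from 10am; precedence pushes AllHands to at least 2pm.
AllHands at 2pm is achievable: Kickoff=12pm; Planning=10am; Sync=9am; Standup=9am; AllHands=2pm; Onboarding=9am; Triage=10am; Hiring=1pm.

2pm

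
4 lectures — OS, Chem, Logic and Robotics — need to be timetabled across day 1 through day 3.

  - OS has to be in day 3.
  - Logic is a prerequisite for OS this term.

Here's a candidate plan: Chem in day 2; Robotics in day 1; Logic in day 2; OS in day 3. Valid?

Logic is a prerequisite for OS this term — holds.
OS has to be in day 3 — holds.

Yes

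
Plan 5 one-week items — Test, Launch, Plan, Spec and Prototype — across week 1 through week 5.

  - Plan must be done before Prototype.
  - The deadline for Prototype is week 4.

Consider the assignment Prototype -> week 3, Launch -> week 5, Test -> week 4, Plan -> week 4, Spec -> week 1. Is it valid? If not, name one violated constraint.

The deadline for Prototype is week 4 — holds.
Plan must be done before Prototype — violated.

Invalid. Plan must be done before Prototype.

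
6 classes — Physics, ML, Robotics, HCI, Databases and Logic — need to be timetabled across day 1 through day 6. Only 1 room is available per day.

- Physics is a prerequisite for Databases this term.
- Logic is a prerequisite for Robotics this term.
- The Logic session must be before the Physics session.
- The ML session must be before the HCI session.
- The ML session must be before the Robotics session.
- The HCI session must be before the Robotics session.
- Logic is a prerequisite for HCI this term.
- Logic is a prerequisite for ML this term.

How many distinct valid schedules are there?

10

Splitting on Physics: it can be day 2 (4), day 3 (3), day 4 (2), day 5 (1). Listing each branch's schedules as (ML, Robotics, HCI, Databases, Logic) by day number:
Physics=day 2: (3,5,4,6,1) (3,6,4,5,1) (3,6,5,4,1) (4,6,5,3,1) — 4.
Physics=day 3: (2,5,4,6,1) (2,6,4,5,1) (2,6,5,4,1) — 3.
Physics=day 4: (2,5,3,6,1) (2,6,3,5,1) — 2.
Physics=day 5: (2,4,3,6,1) — 1.
Summing: 4 + 3 + 2 + 1 = 10.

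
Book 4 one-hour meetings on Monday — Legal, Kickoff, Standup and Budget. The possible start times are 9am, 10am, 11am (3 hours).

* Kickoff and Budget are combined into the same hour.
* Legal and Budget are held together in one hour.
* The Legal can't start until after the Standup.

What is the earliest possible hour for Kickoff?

10am

Kickoff must be in the same hour as Legal, which can't be before 10am, so Kickoff is at least 10am.
Kickoff at 10am is achievable: Standup in 9am, Budget in 10am, Legal in 10am, Kickoff in 10am.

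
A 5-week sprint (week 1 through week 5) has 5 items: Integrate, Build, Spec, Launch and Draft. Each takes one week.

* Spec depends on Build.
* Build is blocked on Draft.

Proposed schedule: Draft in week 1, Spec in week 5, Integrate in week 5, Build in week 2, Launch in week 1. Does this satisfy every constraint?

Valid

Spec depends on Build — holds.
Build is blocked on Draft — holds.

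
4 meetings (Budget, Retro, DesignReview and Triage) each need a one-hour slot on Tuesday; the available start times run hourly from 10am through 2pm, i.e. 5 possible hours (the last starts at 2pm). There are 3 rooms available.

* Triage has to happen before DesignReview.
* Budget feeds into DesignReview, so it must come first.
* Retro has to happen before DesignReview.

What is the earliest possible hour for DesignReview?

Precedence pushes DesignReview to at least 11am.
DesignReview at 11am is achievable: Budget -> 10am; Triage -> 10am; DesignReview -> 11am; Retro -> 10am.

11am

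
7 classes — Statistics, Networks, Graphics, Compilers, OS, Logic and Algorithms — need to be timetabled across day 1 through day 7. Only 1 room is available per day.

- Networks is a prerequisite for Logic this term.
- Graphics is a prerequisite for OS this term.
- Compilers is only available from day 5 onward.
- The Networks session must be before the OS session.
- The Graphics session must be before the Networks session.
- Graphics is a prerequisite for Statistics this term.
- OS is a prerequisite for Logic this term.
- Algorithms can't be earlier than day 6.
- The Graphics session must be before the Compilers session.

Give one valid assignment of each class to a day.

Compilers in day 5; Graphics in day 1; Logic in day 4; Networks in day 2; Algorithms in day 6; Statistics in day 7; OS in day 3

Checking: Networks(day 2) before Logic(day 4); OS(day 3) before Logic(day 4); Graphics(day 1) before Statistics(day 7); Graphics(day 1) before Compilers(day 5); Graphics(day 1) before Networks(day 2); Networks(day 2) before OS(day 3); Graphics(day 1) before OS(day 3); Algorithms=day 6 in [day 6,day 7]; Compilers=day 5 in [day 5,day 7]; max 1 per day (cap 1).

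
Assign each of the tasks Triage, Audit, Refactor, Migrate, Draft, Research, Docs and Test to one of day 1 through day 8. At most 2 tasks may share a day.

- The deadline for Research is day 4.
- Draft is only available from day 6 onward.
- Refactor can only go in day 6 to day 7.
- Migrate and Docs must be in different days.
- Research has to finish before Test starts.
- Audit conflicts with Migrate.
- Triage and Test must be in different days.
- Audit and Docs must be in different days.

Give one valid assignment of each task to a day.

Refactor=day 6, Research=day 1, Audit=day 2, Draft=day 6, Triage=day 1, Test=day 2, Docs=day 4, Migrate=day 3

Checking: Research(day 1) before Test(day 2); Audit(day 2) != Docs(day 4); Migrate(day 3) != Docs(day 4); Triage(day 1) != Test(day 2); Audit(day 2) != Migrate(day 3); Refactor=day 6 in [day 6,day 7]; Research=day 1 in [day 1,day 4]; Draft=day 6 in [day 6,day 8]; max 2 per day (cap 2).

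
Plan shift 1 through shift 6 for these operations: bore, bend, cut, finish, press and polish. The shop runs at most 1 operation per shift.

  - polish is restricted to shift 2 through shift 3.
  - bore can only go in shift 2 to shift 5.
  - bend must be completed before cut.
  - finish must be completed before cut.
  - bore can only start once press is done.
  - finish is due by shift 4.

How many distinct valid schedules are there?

Splitting on bore: it can be shift 2 (1), shift 3 (1), shift 4 (4), shift 5 (12). Listing each branch's schedules as (bend, cut, finish, press, polish) by shift number:
bore=shift 2: (5,6,4,1,3) — 1.
bore=shift 3: (5,6,4,1,2) — 1.
bore=shift 4: (5,6,1,2,3) (5,6,1,3,2) (5,6,2,1,3) (5,6,3,1,2) — 4.
bore=shift 5: (1,6,2,4,3) (1,6,3,4,2) (1,6,4,2,3) (1,6,4,3,2) (2,6,1,4,3) (2,6,4,1,3) (3,6,1,4,2) (3,6,4,1,2) (4,6,1,2,3) (4,6,1,3,2) (4,6,2,1,3) (4,6,3,1,2) — 12.
Summing: 1 + 1 + 4 + 12 = 18.

18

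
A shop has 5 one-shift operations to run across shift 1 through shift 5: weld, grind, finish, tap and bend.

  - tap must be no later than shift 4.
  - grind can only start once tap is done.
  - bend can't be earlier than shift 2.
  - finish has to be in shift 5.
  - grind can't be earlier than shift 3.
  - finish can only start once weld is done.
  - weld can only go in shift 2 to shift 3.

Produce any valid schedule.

grind in shift 3; finish in shift 5; tap in shift 1; weld in shift 2; bend in shift 2

Checking: tap(shift 1) before grind(shift 3); weld(shift 2) before finish(shift 5); bend=shift 2 in [shift 2,shift 5]; grind=shift 3 in [shift 3,shift 5]; finish=shift 5 in [shift 5,shift 5]; tap=shift 1 in [shift 1,shift 4]; weld=shift 2 in [shift 2,shift 3].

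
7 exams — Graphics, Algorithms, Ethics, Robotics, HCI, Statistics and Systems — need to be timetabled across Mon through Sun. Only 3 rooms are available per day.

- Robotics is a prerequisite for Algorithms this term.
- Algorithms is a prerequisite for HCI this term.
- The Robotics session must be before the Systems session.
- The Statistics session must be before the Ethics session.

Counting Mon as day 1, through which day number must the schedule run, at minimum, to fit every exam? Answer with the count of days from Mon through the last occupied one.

3

The precedence chain requires at least 3 distinct days.
With at most 3 per day and 7 exams, at least 3 days are needed.
3 works (last occupied day: Wed): for example Graphics in Mon; Robotics in Mon; HCI in Wed; Ethics in Tue; Algorithms in Tue; Statistics in Mon; Systems in Tue.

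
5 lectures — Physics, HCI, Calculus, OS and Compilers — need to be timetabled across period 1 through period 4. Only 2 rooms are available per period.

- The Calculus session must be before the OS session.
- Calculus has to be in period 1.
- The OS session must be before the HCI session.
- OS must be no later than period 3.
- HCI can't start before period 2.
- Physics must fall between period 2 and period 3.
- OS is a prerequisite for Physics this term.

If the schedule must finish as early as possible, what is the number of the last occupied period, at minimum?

3

The precedence chain requires at least 3 distinct periods.
With at most 2 per period and 5 lectures, at least 3 periods are needed.
3 works (last occupied period: period 3): for example OS=period 2, HCI=period 3, Calculus=period 1, Compilers=period 1, Physics=period 3.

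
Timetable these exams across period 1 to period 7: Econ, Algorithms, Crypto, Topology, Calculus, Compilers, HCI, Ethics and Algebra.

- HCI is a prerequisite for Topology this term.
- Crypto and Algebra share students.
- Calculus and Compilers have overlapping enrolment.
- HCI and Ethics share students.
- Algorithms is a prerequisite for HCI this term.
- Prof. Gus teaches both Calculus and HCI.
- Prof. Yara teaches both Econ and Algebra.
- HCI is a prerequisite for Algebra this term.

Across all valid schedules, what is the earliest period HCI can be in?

period 2

Precedence pushes HCI to at least period 2; downstream work caps HCI at period 6.
HCI at period 2 is achievable: Topology=period 3, Econ=period 1, HCI=period 2, Crypto=period 1, Ethics=period 1, Algebra=period 3, Calculus=period 1, Compilers=period 2, Algorithms=period 1.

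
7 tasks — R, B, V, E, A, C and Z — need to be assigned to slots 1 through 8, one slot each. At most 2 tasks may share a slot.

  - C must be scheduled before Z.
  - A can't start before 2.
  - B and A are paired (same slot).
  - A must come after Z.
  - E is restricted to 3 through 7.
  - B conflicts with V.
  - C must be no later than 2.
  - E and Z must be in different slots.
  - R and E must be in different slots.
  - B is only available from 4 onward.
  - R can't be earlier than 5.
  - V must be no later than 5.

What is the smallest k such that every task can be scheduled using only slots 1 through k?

The precedence chain requires at least 3 distinct slots.
With at most 2 per slot and 7 tasks, at least 4 slots are needed.
R can't be placed before 5, so the schedule must run through at least slot 5.
5 works (last occupied slot: 5): for example A -> 4; R -> 5; V -> 1; Z -> 2; E -> 3; B -> 4; C -> 1.

5 slots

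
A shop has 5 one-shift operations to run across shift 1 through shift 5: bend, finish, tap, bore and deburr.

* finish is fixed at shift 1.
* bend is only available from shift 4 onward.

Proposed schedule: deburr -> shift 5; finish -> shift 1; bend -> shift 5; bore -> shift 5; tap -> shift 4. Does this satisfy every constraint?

Yes

bend is only available from shift 4 onward — holds.
finish is fixed at shift 1 — holds.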